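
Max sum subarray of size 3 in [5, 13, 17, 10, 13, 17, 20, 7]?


[0:3]: 35
[1:4]: 40
[2:5]: 40
[3:6]: 40
[4:7]: 50
[5:8]: 44

Max: 50 at [4:7]


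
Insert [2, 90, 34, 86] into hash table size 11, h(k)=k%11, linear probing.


Insert 2: h=2 -> slot 2
Insert 90: h=2, 1 probes -> slot 3
Insert 34: h=1 -> slot 1
Insert 86: h=9 -> slot 9

Table: [None, 34, 2, 90, None, None, None, None, None, 86, None]


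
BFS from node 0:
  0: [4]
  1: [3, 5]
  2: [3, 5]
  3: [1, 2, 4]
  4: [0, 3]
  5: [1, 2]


Visit 0, enqueue [4]
Visit 4, enqueue [3]
Visit 3, enqueue [1, 2]
Visit 1, enqueue [5]
Visit 2, enqueue []
Visit 5, enqueue []

BFS order: [0, 4, 3, 1, 2, 5]


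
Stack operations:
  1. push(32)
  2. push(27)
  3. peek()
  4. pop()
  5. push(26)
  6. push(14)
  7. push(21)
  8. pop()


push(32) -> [32]
push(27) -> [32, 27]
peek()->27
pop()->27, [32]
push(26) -> [32, 26]
push(14) -> [32, 26, 14]
push(21) -> [32, 26, 14, 21]
pop()->21, [32, 26, 14]

Final stack: [32, 26, 14]


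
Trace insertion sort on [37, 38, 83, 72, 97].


Initial: [37, 38, 83, 72, 97]
Insert 38: [37, 38, 83, 72, 97]
Insert 83: [37, 38, 83, 72, 97]
Insert 72: [37, 38, 72, 83, 97]
Insert 97: [37, 38, 72, 83, 97]

Sorted: [37, 38, 72, 83, 97]


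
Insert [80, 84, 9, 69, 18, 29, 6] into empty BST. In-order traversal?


Insert 80: root
Insert 84: R from 80
Insert 9: L from 80
Insert 69: L from 80 -> R from 9
Insert 18: L from 80 -> R from 9 -> L from 69
Insert 29: L from 80 -> R from 9 -> L from 69 -> R from 18
Insert 6: L from 80 -> L from 9

In-order: [6, 9, 18, 29, 69, 80, 84]


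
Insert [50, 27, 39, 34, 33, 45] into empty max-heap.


Insert 50: [50]
Insert 27: [50, 27]
Insert 39: [50, 27, 39]
Insert 34: [50, 34, 39, 27]
Insert 33: [50, 34, 39, 27, 33]
Insert 45: [50, 34, 45, 27, 33, 39]

Final heap: [50, 34, 45, 27, 33, 39]


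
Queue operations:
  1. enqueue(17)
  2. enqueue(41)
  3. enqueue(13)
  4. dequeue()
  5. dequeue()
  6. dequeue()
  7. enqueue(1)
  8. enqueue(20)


enqueue(17) -> [17]
enqueue(41) -> [17, 41]
enqueue(13) -> [17, 41, 13]
dequeue()->17, [41, 13]
dequeue()->41, [13]
dequeue()->13, []
enqueue(1) -> [1]
enqueue(20) -> [1, 20]

Final queue: [1, 20]


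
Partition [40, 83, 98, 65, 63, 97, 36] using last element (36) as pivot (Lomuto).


Pivot: 36
Place pivot at 0: [36, 83, 98, 65, 63, 97, 40]

Partitioned: [36, 83, 98, 65, 63, 97, 40]


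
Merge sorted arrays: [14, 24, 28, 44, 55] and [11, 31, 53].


Take 11 from B
Take 14 from A
Take 24 from A
Take 28 from A
Take 31 from B
Take 44 from A
Take 53 from B

Merged: [11, 14, 24, 28, 31, 44, 53, 55]


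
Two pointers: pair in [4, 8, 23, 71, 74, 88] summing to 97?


lo=0(4)+hi=5(88)=92
lo=1(8)+hi=5(88)=96
lo=2(23)+hi=5(88)=111
lo=2(23)+hi=4(74)=97

Yes: 23+74=97


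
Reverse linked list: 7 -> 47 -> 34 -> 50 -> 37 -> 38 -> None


Step 1: curr=7, set curr.next=prev(None) | reversed so far: 7
Step 2: curr=47, set curr.next=prev(7) | reversed so far: 47 -> 7
Step 3: curr=34, set curr.next=prev(47) | reversed so far: 34 -> 47 -> 7
Step 4: curr=50, set curr.next=prev(34) | reversed so far: 50 -> 34 -> 47 -> 7
Step 5: curr=37, set curr.next=prev(50) | reversed so far: 37 -> 50 -> 34 -> 47 -> 7
Step 6: curr=38, set curr.next=prev(37) | reversed so far: 38 -> 37 -> 50 -> 34 -> 47 -> 7

38 -> 37 -> 50 -> 34 -> 47 -> 7 -> None


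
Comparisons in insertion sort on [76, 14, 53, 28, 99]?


Algorithm: insertion sort
Input: [76, 14, 53, 28, 99]
Sorted: [14, 28, 53, 76, 99]

7


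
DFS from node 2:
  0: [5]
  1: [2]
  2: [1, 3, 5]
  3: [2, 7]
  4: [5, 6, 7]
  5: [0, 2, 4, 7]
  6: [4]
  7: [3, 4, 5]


Visit 2, push [5, 3, 1]
Visit 1, push []
Visit 3, push [7]
Visit 7, push [5, 4]
Visit 4, push [6, 5]
Visit 5, push [0]
Visit 0, push []
Visit 6, push []

DFS order: [2, 1, 3, 7, 4, 5, 0, 6]


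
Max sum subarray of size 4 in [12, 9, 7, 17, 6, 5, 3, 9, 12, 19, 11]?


[0:4]: 45
[1:5]: 39
[2:6]: 35
[3:7]: 31
[4:8]: 23
[5:9]: 29
[6:10]: 43
[7:11]: 51

Max: 51 at [7:11]


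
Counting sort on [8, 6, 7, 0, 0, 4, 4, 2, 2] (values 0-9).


Input: [8, 6, 7, 0, 0, 4, 4, 2, 2]
Counts: [2, 0, 2, 0, 2, 0, 1, 1, 1, 0]

Sorted: [0, 0, 2, 2, 4, 4, 6, 7, 8]


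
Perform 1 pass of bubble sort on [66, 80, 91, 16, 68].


Initial: [66, 80, 91, 16, 68]
Pass 1: [66, 80, 16, 68, 91] (2 swaps)

After 1 pass: [66, 80, 16, 68, 91]


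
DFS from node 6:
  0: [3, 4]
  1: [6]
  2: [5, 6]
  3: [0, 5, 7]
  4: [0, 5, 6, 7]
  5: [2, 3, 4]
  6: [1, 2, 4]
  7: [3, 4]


Visit 6, push [4, 2, 1]
Visit 1, push []
Visit 2, push [5]
Visit 5, push [4, 3]
Visit 3, push [7, 0]
Visit 0, push [4]
Visit 4, push [7]
Visit 7, push []

DFS order: [6, 1, 2, 5, 3, 0, 4, 7]


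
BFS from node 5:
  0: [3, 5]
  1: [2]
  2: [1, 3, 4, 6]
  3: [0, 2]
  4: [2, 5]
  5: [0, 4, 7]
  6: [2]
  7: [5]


Visit 5, enqueue [0, 4, 7]
Visit 0, enqueue [3]
Visit 4, enqueue [2]
Visit 7, enqueue []
Visit 3, enqueue []
Visit 2, enqueue [1, 6]
Visit 1, enqueue []
Visit 6, enqueue []

BFS order: [5, 0, 4, 7, 3, 2, 1, 6]


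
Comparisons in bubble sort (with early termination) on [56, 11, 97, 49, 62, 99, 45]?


Algorithm: bubble sort (with early termination)
Input: [56, 11, 97, 49, 62, 99, 45]
Sorted: [11, 45, 49, 56, 62, 97, 99]

21


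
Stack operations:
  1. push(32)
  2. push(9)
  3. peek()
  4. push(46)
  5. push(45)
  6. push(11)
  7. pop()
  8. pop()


push(32) -> [32]
push(9) -> [32, 9]
peek()->9
push(46) -> [32, 9, 46]
push(45) -> [32, 9, 46, 45]
push(11) -> [32, 9, 46, 45, 11]
pop()->11, [32, 9, 46, 45]
pop()->45, [32, 9, 46]

Final stack: [32, 9, 46]


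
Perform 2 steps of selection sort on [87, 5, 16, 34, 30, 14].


Initial: [87, 5, 16, 34, 30, 14]
Step 1: min=5 at 1
  Swap: [5, 87, 16, 34, 30, 14]
Step 2: min=14 at 5
  Swap: [5, 14, 16, 34, 30, 87]

After 2 steps: [5, 14, 16, 34, 30, 87]


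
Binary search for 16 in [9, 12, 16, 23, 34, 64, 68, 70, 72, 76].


Step 1: lo=0, hi=9, mid=4, val=34
Step 2: lo=0, hi=3, mid=1, val=12
Step 3: lo=2, hi=3, mid=2, val=16

Found at index 2


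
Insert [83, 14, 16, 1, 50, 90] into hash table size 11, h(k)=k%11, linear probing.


Insert 83: h=6 -> slot 6
Insert 14: h=3 -> slot 3
Insert 16: h=5 -> slot 5
Insert 1: h=1 -> slot 1
Insert 50: h=6, 1 probes -> slot 7
Insert 90: h=2 -> slot 2

Table: [None, 1, 90, 14, None, 16, 83, 50, None, None, None]


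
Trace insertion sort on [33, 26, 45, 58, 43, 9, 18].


Initial: [33, 26, 45, 58, 43, 9, 18]
Insert 26: [26, 33, 45, 58, 43, 9, 18]
Insert 45: [26, 33, 45, 58, 43, 9, 18]
Insert 58: [26, 33, 45, 58, 43, 9, 18]
Insert 43: [26, 33, 43, 45, 58, 9, 18]
Insert 9: [9, 26, 33, 43, 45, 58, 18]
Insert 18: [9, 18, 26, 33, 43, 45, 58]

Sorted: [9, 18, 26, 33, 43, 45, 58]


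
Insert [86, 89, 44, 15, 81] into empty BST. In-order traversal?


Insert 86: root
Insert 89: R from 86
Insert 44: L from 86
Insert 15: L from 86 -> L from 44
Insert 81: L from 86 -> R from 44

In-order: [15, 44, 81, 86, 89]


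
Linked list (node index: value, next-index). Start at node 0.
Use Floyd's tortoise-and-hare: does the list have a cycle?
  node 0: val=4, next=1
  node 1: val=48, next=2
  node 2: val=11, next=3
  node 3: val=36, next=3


Floyd's tortoise (slow, +1) and hare (fast, +2):
  init: slow=0, fast=0
  step 1: slow=1, fast=2
  step 2: slow=2, fast=3
  step 3: slow=3, fast=3
  slow == fast at node 3: cycle detected

Cycle: yes


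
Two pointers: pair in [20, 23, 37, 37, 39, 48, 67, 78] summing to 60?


lo=0(20)+hi=7(78)=98
lo=0(20)+hi=6(67)=87
lo=0(20)+hi=5(48)=68
lo=0(20)+hi=4(39)=59
lo=1(23)+hi=4(39)=62
lo=1(23)+hi=3(37)=60

Yes: 23+37=60


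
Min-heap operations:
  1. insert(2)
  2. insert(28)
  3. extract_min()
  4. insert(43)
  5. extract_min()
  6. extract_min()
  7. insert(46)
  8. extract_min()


insert(2) -> [2]
insert(28) -> [2, 28]
extract_min()->2, [28]
insert(43) -> [28, 43]
extract_min()->28, [43]
extract_min()->43, []
insert(46) -> [46]
extract_min()->46, []

Final heap: []


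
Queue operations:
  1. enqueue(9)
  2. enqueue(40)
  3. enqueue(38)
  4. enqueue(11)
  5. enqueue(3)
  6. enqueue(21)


enqueue(9) -> [9]
enqueue(40) -> [9, 40]
enqueue(38) -> [9, 40, 38]
enqueue(11) -> [9, 40, 38, 11]
enqueue(3) -> [9, 40, 38, 11, 3]
enqueue(21) -> [9, 40, 38, 11, 3, 21]

Final queue: [9, 40, 38, 11, 3, 21]


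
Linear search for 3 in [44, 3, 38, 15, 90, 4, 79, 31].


i=0: 44!=3
i=1: 3==3 found!

Found at 1, 2 comps


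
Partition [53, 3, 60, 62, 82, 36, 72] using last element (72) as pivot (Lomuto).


Pivot: 72
  53 <= 72: advance i (no swap)
  3 <= 72: advance i (no swap)
  60 <= 72: advance i (no swap)
  62 <= 72: advance i (no swap)
  36 <= 72: swap -> [53, 3, 60, 62, 36, 82, 72]
Place pivot at 5: [53, 3, 60, 62, 36, 72, 82]

Partitioned: [53, 3, 60, 62, 36, 72, 82]


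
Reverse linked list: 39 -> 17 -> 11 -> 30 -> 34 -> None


Step 1: curr=39, set curr.next=prev(None) | reversed so far: 39
Step 2: curr=17, set curr.next=prev(39) | reversed so far: 17 -> 39
Step 3: curr=11, set curr.next=prev(17) | reversed so far: 11 -> 17 -> 39
Step 4: curr=30, set curr.next=prev(11) | reversed so far: 30 -> 11 -> 17 -> 39
Step 5: curr=34, set curr.next=prev(30) | reversed so far: 34 -> 30 -> 11 -> 17 -> 39

34 -> 30 -> 11 -> 17 -> 39 -> None


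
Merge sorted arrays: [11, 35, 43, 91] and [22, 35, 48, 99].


Take 11 from A
Take 22 from B
Take 35 from A
Take 35 from B
Take 43 from A
Take 48 from B
Take 91 from A

Merged: [11, 22, 35, 35, 43, 48, 91, 99]


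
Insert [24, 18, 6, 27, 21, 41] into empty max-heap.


Insert 24: [24]
Insert 18: [24, 18]
Insert 6: [24, 18, 6]
Insert 27: [27, 24, 6, 18]
Insert 21: [27, 24, 6, 18, 21]
Insert 41: [41, 24, 27, 18, 21, 6]

Final heap: [41, 24, 27, 18, 21, 6]


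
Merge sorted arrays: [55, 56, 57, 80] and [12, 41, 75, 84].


Take 12 from B
Take 41 from B
Take 55 from A
Take 56 from A
Take 57 from A
Take 75 from B
Take 80 from A

Merged: [12, 41, 55, 56, 57, 75, 80, 84]


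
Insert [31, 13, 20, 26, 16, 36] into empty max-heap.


Insert 31: [31]
Insert 13: [31, 13]
Insert 20: [31, 13, 20]
Insert 26: [31, 26, 20, 13]
Insert 16: [31, 26, 20, 13, 16]
Insert 36: [36, 26, 31, 13, 16, 20]

Final heap: [36, 26, 31, 13, 16, 20]


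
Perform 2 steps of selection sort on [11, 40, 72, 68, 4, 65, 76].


Initial: [11, 40, 72, 68, 4, 65, 76]
Step 1: min=4 at 4
  Swap: [4, 40, 72, 68, 11, 65, 76]
Step 2: min=11 at 4
  Swap: [4, 11, 72, 68, 40, 65, 76]

After 2 steps: [4, 11, 72, 68, 40, 65, 76]


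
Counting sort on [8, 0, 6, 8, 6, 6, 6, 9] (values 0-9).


Input: [8, 0, 6, 8, 6, 6, 6, 9]
Counts: [1, 0, 0, 0, 0, 0, 4, 0, 2, 1]

Sorted: [0, 6, 6, 6, 6, 8, 8, 9]


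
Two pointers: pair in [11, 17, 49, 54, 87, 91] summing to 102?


lo=0(11)+hi=5(91)=102

Yes: 11+91=102


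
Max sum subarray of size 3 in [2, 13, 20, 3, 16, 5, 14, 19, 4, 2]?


[0:3]: 35
[1:4]: 36
[2:5]: 39
[3:6]: 24
[4:7]: 35
[5:8]: 38
[6:9]: 37
[7:10]: 25

Max: 39 at [2:5]


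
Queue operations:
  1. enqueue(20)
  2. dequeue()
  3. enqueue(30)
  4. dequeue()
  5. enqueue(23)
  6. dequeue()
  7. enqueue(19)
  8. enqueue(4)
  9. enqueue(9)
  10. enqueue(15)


enqueue(20) -> [20]
dequeue()->20, []
enqueue(30) -> [30]
dequeue()->30, []
enqueue(23) -> [23]
dequeue()->23, []
enqueue(19) -> [19]
enqueue(4) -> [19, 4]
enqueue(9) -> [19, 4, 9]
enqueue(15) -> [19, 4, 9, 15]

Final queue: [19, 4, 9, 15]


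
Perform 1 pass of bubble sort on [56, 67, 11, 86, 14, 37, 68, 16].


Initial: [56, 67, 11, 86, 14, 37, 68, 16]
Pass 1: [56, 11, 67, 14, 37, 68, 16, 86] (5 swaps)

After 1 pass: [56, 11, 67, 14, 37, 68, 16, 86]


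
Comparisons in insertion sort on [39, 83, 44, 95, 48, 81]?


Algorithm: insertion sort
Input: [39, 83, 44, 95, 48, 81]
Sorted: [39, 44, 48, 81, 83, 95]

10


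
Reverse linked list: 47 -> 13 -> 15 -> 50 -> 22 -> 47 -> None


Step 1: curr=47, set curr.next=prev(None) | reversed so far: 47
Step 2: curr=13, set curr.next=prev(47) | reversed so far: 13 -> 47
Step 3: curr=15, set curr.next=prev(13) | reversed so far: 15 -> 13 -> 47
Step 4: curr=50, set curr.next=prev(15) | reversed so far: 50 -> 15 -> 13 -> 47
Step 5: curr=22, set curr.next=prev(50) | reversed so far: 22 -> 50 -> 15 -> 13 -> 47
Step 6: curr=47, set curr.next=prev(22) | reversed so far: 47 -> 22 -> 50 -> 15 -> 13 -> 47

47 -> 22 -> 50 -> 15 -> 13 -> 47 -> None


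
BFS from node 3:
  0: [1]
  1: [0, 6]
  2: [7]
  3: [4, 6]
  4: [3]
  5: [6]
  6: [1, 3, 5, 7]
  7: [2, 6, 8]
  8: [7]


Visit 3, enqueue [4, 6]
Visit 4, enqueue []
Visit 6, enqueue [1, 5, 7]
Visit 1, enqueue [0]
Visit 5, enqueue []
Visit 7, enqueue [2, 8]
Visit 0, enqueue []
Visit 2, enqueue []
Visit 8, enqueue []

BFS order: [3, 4, 6, 1, 5, 7, 0, 2, 8]


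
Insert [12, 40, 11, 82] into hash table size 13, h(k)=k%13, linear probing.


Insert 12: h=12 -> slot 12
Insert 40: h=1 -> slot 1
Insert 11: h=11 -> slot 11
Insert 82: h=4 -> slot 4

Table: [None, 40, None, None, 82, None, None, None, None, None, None, 11, 12]


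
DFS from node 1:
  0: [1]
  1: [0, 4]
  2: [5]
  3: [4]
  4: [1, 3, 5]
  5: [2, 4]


Visit 1, push [4, 0]
Visit 0, push []
Visit 4, push [5, 3]
Visit 3, push []
Visit 5, push [2]
Visit 2, push []

DFS order: [1, 0, 4, 3, 5, 2]


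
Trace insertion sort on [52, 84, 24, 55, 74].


Initial: [52, 84, 24, 55, 74]
Insert 84: [52, 84, 24, 55, 74]
Insert 24: [24, 52, 84, 55, 74]
Insert 55: [24, 52, 55, 84, 74]
Insert 74: [24, 52, 55, 74, 84]

Sorted: [24, 52, 55, 74, 84]


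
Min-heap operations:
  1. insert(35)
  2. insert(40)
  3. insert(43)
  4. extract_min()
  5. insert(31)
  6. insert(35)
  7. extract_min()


insert(35) -> [35]
insert(40) -> [35, 40]
insert(43) -> [35, 40, 43]
extract_min()->35, [40, 43]
insert(31) -> [31, 43, 40]
insert(35) -> [31, 35, 40, 43]
extract_min()->31, [35, 43, 40]

Final heap: [35, 43, 40]


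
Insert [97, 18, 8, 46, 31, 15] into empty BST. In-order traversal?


Insert 97: root
Insert 18: L from 97
Insert 8: L from 97 -> L from 18
Insert 46: L from 97 -> R from 18
Insert 31: L from 97 -> R from 18 -> L from 46
Insert 15: L from 97 -> L from 18 -> R from 8

In-order: [8, 15, 18, 31, 46, 97]


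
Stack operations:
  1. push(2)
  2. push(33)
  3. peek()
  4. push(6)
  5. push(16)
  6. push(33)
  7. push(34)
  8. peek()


push(2) -> [2]
push(33) -> [2, 33]
peek()->33
push(6) -> [2, 33, 6]
push(16) -> [2, 33, 6, 16]
push(33) -> [2, 33, 6, 16, 33]
push(34) -> [2, 33, 6, 16, 33, 34]
peek()->34

Final stack: [2, 33, 6, 16, 33, 34]


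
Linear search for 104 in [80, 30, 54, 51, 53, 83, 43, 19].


i=0: 80!=104
i=1: 30!=104
i=2: 54!=104
i=3: 51!=104
i=4: 53!=104
i=5: 83!=104
i=6: 43!=104
i=7: 19!=104

Not found, 8 comps


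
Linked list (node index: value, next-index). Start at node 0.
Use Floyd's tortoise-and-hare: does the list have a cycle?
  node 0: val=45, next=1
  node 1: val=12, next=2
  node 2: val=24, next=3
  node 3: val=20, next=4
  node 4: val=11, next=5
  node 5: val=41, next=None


Floyd's tortoise (slow, +1) and hare (fast, +2):
  init: slow=0, fast=0
  step 1: slow=1, fast=2
  step 2: slow=2, fast=4
  step 3: fast 4->5->None, no cycle

Cycle: no


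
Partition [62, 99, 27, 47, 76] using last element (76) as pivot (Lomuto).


Pivot: 76
  62 <= 76: advance i (no swap)
  27 <= 76: swap -> [62, 27, 99, 47, 76]
  47 <= 76: swap -> [62, 27, 47, 99, 76]
Place pivot at 3: [62, 27, 47, 76, 99]

Partitioned: [62, 27, 47, 76, 99]


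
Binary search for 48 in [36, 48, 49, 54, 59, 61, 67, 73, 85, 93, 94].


Step 1: lo=0, hi=10, mid=5, val=61
Step 2: lo=0, hi=4, mid=2, val=49
Step 3: lo=0, hi=1, mid=0, val=36
Step 4: lo=1, hi=1, mid=1, val=48

Found at index 1


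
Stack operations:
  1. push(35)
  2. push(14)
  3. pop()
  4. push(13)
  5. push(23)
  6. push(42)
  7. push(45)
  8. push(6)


push(35) -> [35]
push(14) -> [35, 14]
pop()->14, [35]
push(13) -> [35, 13]
push(23) -> [35, 13, 23]
push(42) -> [35, 13, 23, 42]
push(45) -> [35, 13, 23, 42, 45]
push(6) -> [35, 13, 23, 42, 45, 6]

Final stack: [35, 13, 23, 42, 45, 6]


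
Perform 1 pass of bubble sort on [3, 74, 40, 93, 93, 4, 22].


Initial: [3, 74, 40, 93, 93, 4, 22]
Pass 1: [3, 40, 74, 93, 4, 22, 93] (3 swaps)

After 1 pass: [3, 40, 74, 93, 4, 22, 93]


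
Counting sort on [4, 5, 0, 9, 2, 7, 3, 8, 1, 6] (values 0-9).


Input: [4, 5, 0, 9, 2, 7, 3, 8, 1, 6]
Counts: [1, 1, 1, 1, 1, 1, 1, 1, 1, 1]

Sorted: [0, 1, 2, 3, 4, 5, 6, 7, 8, 9]


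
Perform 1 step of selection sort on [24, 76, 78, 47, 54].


Initial: [24, 76, 78, 47, 54]
Step 1: min=24 at 0
  Swap: [24, 76, 78, 47, 54]

After 1 step: [24, 76, 78, 47, 54]


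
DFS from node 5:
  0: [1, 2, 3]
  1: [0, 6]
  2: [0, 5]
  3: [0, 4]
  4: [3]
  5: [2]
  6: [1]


Visit 5, push [2]
Visit 2, push [0]
Visit 0, push [3, 1]
Visit 1, push [6]
Visit 6, push []
Visit 3, push [4]
Visit 4, push []

DFS order: [5, 2, 0, 1, 6, 3, 4]


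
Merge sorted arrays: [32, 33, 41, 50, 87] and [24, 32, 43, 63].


Take 24 from B
Take 32 from A
Take 32 from B
Take 33 from A
Take 41 from A
Take 43 from B
Take 50 from A
Take 63 from B

Merged: [24, 32, 32, 33, 41, 43, 50, 63, 87]


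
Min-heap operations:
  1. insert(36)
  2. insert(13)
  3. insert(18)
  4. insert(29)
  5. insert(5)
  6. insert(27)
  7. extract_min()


insert(36) -> [36]
insert(13) -> [13, 36]
insert(18) -> [13, 36, 18]
insert(29) -> [13, 29, 18, 36]
insert(5) -> [5, 13, 18, 36, 29]
insert(27) -> [5, 13, 18, 36, 29, 27]
extract_min()->5, [13, 27, 18, 36, 29]

Final heap: [13, 27, 18, 36, 29]


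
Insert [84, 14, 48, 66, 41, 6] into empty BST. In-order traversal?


Insert 84: root
Insert 14: L from 84
Insert 48: L from 84 -> R from 14
Insert 66: L from 84 -> R from 14 -> R from 48
Insert 41: L from 84 -> R from 14 -> L from 48
Insert 6: L from 84 -> L from 14

In-order: [6, 14, 41, 48, 66, 84]


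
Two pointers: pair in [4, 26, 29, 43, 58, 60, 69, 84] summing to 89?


lo=0(4)+hi=7(84)=88
lo=1(26)+hi=7(84)=110
lo=1(26)+hi=6(69)=95
lo=1(26)+hi=5(60)=86
lo=2(29)+hi=5(60)=89

Yes: 29+60=89


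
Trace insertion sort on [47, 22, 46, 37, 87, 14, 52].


Initial: [47, 22, 46, 37, 87, 14, 52]
Insert 22: [22, 47, 46, 37, 87, 14, 52]
Insert 46: [22, 46, 47, 37, 87, 14, 52]
Insert 37: [22, 37, 46, 47, 87, 14, 52]
Insert 87: [22, 37, 46, 47, 87, 14, 52]
Insert 14: [14, 22, 37, 46, 47, 87, 52]
Insert 52: [14, 22, 37, 46, 47, 52, 87]

Sorted: [14, 22, 37, 46, 47, 52, 87]


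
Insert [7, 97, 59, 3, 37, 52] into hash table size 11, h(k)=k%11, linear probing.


Insert 7: h=7 -> slot 7
Insert 97: h=9 -> slot 9
Insert 59: h=4 -> slot 4
Insert 3: h=3 -> slot 3
Insert 37: h=4, 1 probes -> slot 5
Insert 52: h=8 -> slot 8

Table: [None, None, None, 3, 59, 37, None, 7, 52, 97, None]


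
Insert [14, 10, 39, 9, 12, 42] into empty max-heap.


Insert 14: [14]
Insert 10: [14, 10]
Insert 39: [39, 10, 14]
Insert 9: [39, 10, 14, 9]
Insert 12: [39, 12, 14, 9, 10]
Insert 42: [42, 12, 39, 9, 10, 14]

Final heap: [42, 12, 39, 9, 10, 14]


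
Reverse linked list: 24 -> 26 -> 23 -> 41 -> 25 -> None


Step 1: curr=24, set curr.next=prev(None) | reversed so far: 24
Step 2: curr=26, set curr.next=prev(24) | reversed so far: 26 -> 24
Step 3: curr=23, set curr.next=prev(26) | reversed so far: 23 -> 26 -> 24
Step 4: curr=41, set curr.next=prev(23) | reversed so far: 41 -> 23 -> 26 -> 24
Step 5: curr=25, set curr.next=prev(41) | reversed so far: 25 -> 41 -> 23 -> 26 -> 24

25 -> 41 -> 23 -> 26 -> 24 -> None


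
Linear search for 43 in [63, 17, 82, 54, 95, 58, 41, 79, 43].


i=0: 63!=43
i=1: 17!=43
i=2: 82!=43
i=3: 54!=43
i=4: 95!=43
i=5: 58!=43
i=6: 41!=43
i=7: 79!=43
i=8: 43==43 found!

Found at 8, 9 comps


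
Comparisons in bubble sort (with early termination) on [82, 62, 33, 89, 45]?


Algorithm: bubble sort (with early termination)
Input: [82, 62, 33, 89, 45]
Sorted: [33, 45, 62, 82, 89]

10


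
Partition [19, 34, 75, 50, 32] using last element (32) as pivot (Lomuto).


Pivot: 32
  19 <= 32: advance i (no swap)
Place pivot at 1: [19, 32, 75, 50, 34]

Partitioned: [19, 32, 75, 50, 34]


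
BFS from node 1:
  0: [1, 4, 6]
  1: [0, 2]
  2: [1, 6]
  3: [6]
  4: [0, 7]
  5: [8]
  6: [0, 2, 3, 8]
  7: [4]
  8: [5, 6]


Visit 1, enqueue [0, 2]
Visit 0, enqueue [4, 6]
Visit 2, enqueue []
Visit 4, enqueue [7]
Visit 6, enqueue [3, 8]
Visit 7, enqueue []
Visit 3, enqueue []
Visit 8, enqueue [5]
Visit 5, enqueue []

BFS order: [1, 0, 2, 4, 6, 7, 3, 8, 5]


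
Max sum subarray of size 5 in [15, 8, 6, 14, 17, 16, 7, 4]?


[0:5]: 60
[1:6]: 61
[2:7]: 60
[3:8]: 58

Max: 61 at [1:6]


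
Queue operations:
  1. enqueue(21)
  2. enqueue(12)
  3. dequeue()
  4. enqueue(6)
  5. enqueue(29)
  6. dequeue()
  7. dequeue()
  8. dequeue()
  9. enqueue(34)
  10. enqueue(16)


enqueue(21) -> [21]
enqueue(12) -> [21, 12]
dequeue()->21, [12]
enqueue(6) -> [12, 6]
enqueue(29) -> [12, 6, 29]
dequeue()->12, [6, 29]
dequeue()->6, [29]
dequeue()->29, []
enqueue(34) -> [34]
enqueue(16) -> [34, 16]

Final queue: [34, 16]


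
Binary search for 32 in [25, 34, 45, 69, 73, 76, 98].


Step 1: lo=0, hi=6, mid=3, val=69
Step 2: lo=0, hi=2, mid=1, val=34
Step 3: lo=0, hi=0, mid=0, val=25

Not found


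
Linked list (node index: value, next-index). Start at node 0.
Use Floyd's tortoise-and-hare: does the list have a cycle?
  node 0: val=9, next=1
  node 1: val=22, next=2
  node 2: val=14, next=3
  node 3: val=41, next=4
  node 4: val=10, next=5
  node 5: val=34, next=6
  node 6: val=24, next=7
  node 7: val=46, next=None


Floyd's tortoise (slow, +1) and hare (fast, +2):
  init: slow=0, fast=0
  step 1: slow=1, fast=2
  step 2: slow=2, fast=4
  step 3: slow=3, fast=6
  step 4: fast 6->7->None, no cycle

Cycle: no


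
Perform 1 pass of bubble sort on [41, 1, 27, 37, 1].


Initial: [41, 1, 27, 37, 1]
Pass 1: [1, 27, 37, 1, 41] (4 swaps)

After 1 pass: [1, 27, 37, 1, 41]


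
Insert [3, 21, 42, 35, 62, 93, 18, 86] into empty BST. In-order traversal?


Insert 3: root
Insert 21: R from 3
Insert 42: R from 3 -> R from 21
Insert 35: R from 3 -> R from 21 -> L from 42
Insert 62: R from 3 -> R from 21 -> R from 42
Insert 93: R from 3 -> R from 21 -> R from 42 -> R from 62
Insert 18: R from 3 -> L from 21
Insert 86: R from 3 -> R from 21 -> R from 42 -> R from 62 -> L from 93

In-order: [3, 18, 21, 35, 42, 62, 86, 93]


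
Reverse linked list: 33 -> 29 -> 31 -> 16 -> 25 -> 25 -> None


Step 1: curr=33, set curr.next=prev(None) | reversed so far: 33
Step 2: curr=29, set curr.next=prev(33) | reversed so far: 29 -> 33
Step 3: curr=31, set curr.next=prev(29) | reversed so far: 31 -> 29 -> 33
Step 4: curr=16, set curr.next=prev(31) | reversed so far: 16 -> 31 -> 29 -> 33
Step 5: curr=25, set curr.next=prev(16) | reversed so far: 25 -> 16 -> 31 -> 29 -> 33
Step 6: curr=25, set curr.next=prev(25) | reversed so far: 25 -> 25 -> 16 -> 31 -> 29 -> 33

25 -> 25 -> 16 -> 31 -> 29 -> 33 -> None


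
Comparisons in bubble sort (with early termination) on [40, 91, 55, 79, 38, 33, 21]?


Algorithm: bubble sort (with early termination)
Input: [40, 91, 55, 79, 38, 33, 21]
Sorted: [21, 33, 38, 40, 55, 79, 91]

21


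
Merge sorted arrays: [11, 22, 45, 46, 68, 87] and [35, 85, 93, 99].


Take 11 from A
Take 22 from A
Take 35 from B
Take 45 from A
Take 46 from A
Take 68 from A
Take 85 from B
Take 87 from A

Merged: [11, 22, 35, 45, 46, 68, 85, 87, 93, 99]


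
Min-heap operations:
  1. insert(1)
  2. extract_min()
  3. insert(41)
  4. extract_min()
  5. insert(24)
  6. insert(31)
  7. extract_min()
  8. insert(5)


insert(1) -> [1]
extract_min()->1, []
insert(41) -> [41]
extract_min()->41, []
insert(24) -> [24]
insert(31) -> [24, 31]
extract_min()->24, [31]
insert(5) -> [5, 31]

Final heap: [5, 31]


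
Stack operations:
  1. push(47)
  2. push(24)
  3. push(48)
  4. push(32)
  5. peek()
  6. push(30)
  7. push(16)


push(47) -> [47]
push(24) -> [47, 24]
push(48) -> [47, 24, 48]
push(32) -> [47, 24, 48, 32]
peek()->32
push(30) -> [47, 24, 48, 32, 30]
push(16) -> [47, 24, 48, 32, 30, 16]

Final stack: [47, 24, 48, 32, 30, 16]


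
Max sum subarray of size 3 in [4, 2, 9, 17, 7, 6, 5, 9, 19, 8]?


[0:3]: 15
[1:4]: 28
[2:5]: 33
[3:6]: 30
[4:7]: 18
[5:8]: 20
[6:9]: 33
[7:10]: 36

Max: 36 at [7:10]


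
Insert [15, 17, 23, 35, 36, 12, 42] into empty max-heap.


Insert 15: [15]
Insert 17: [17, 15]
Insert 23: [23, 15, 17]
Insert 35: [35, 23, 17, 15]
Insert 36: [36, 35, 17, 15, 23]
Insert 12: [36, 35, 17, 15, 23, 12]
Insert 42: [42, 35, 36, 15, 23, 12, 17]

Final heap: [42, 35, 36, 15, 23, 12, 17]


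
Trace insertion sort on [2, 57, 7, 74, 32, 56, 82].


Initial: [2, 57, 7, 74, 32, 56, 82]
Insert 57: [2, 57, 7, 74, 32, 56, 82]
Insert 7: [2, 7, 57, 74, 32, 56, 82]
Insert 74: [2, 7, 57, 74, 32, 56, 82]
Insert 32: [2, 7, 32, 57, 74, 56, 82]
Insert 56: [2, 7, 32, 56, 57, 74, 82]
Insert 82: [2, 7, 32, 56, 57, 74, 82]

Sorted: [2, 7, 32, 56, 57, 74, 82]


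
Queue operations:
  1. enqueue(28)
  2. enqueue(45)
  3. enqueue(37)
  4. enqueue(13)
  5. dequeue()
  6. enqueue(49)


enqueue(28) -> [28]
enqueue(45) -> [28, 45]
enqueue(37) -> [28, 45, 37]
enqueue(13) -> [28, 45, 37, 13]
dequeue()->28, [45, 37, 13]
enqueue(49) -> [45, 37, 13, 49]

Final queue: [45, 37, 13, 49]


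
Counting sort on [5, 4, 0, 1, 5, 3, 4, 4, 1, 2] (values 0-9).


Input: [5, 4, 0, 1, 5, 3, 4, 4, 1, 2]
Counts: [1, 2, 1, 1, 3, 2, 0, 0, 0, 0]

Sorted: [0, 1, 1, 2, 3, 4, 4, 4, 5, 5]


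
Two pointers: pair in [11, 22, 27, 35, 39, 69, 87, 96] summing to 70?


lo=0(11)+hi=7(96)=107
lo=0(11)+hi=6(87)=98
lo=0(11)+hi=5(69)=80
lo=0(11)+hi=4(39)=50
lo=1(22)+hi=4(39)=61
lo=2(27)+hi=4(39)=66
lo=3(35)+hi=4(39)=74

No pair found


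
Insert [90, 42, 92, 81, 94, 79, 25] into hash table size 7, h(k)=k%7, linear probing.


Insert 90: h=6 -> slot 6
Insert 42: h=0 -> slot 0
Insert 92: h=1 -> slot 1
Insert 81: h=4 -> slot 4
Insert 94: h=3 -> slot 3
Insert 79: h=2 -> slot 2
Insert 25: h=4, 1 probes -> slot 5

Table: [42, 92, 79, 94, 81, 25, 90]


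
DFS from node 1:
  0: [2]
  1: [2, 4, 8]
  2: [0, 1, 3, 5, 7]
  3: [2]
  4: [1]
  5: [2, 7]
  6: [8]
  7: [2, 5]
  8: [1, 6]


Visit 1, push [8, 4, 2]
Visit 2, push [7, 5, 3, 0]
Visit 0, push []
Visit 3, push []
Visit 5, push [7]
Visit 7, push []
Visit 4, push []
Visit 8, push [6]
Visit 6, push []

DFS order: [1, 2, 0, 3, 5, 7, 4, 8, 6]


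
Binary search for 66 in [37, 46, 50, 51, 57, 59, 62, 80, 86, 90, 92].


Step 1: lo=0, hi=10, mid=5, val=59
Step 2: lo=6, hi=10, mid=8, val=86
Step 3: lo=6, hi=7, mid=6, val=62
Step 4: lo=7, hi=7, mid=7, val=80

Not found


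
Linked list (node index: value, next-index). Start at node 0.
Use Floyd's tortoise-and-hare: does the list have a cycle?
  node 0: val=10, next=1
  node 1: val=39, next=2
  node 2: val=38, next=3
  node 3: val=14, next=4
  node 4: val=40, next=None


Floyd's tortoise (slow, +1) and hare (fast, +2):
  init: slow=0, fast=0
  step 1: slow=1, fast=2
  step 2: slow=2, fast=4
  step 3: fast -> None, no cycle

Cycle: no


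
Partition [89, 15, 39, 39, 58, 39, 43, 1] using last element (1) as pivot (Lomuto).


Pivot: 1
Place pivot at 0: [1, 15, 39, 39, 58, 39, 43, 89]

Partitioned: [1, 15, 39, 39, 58, 39, 43, 89]


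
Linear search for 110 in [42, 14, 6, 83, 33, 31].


i=0: 42!=110
i=1: 14!=110
i=2: 6!=110
i=3: 83!=110
i=4: 33!=110
i=5: 31!=110

Not found, 6 comps


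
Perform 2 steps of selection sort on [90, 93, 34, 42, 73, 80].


Initial: [90, 93, 34, 42, 73, 80]
Step 1: min=34 at 2
  Swap: [34, 93, 90, 42, 73, 80]
Step 2: min=42 at 3
  Swap: [34, 42, 90, 93, 73, 80]

After 2 steps: [34, 42, 90, 93, 73, 80]


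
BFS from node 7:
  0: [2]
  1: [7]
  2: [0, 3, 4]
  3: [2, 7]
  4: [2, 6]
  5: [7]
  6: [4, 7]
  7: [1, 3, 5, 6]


Visit 7, enqueue [1, 3, 5, 6]
Visit 1, enqueue []
Visit 3, enqueue [2]
Visit 5, enqueue []
Visit 6, enqueue [4]
Visit 2, enqueue [0]
Visit 4, enqueue []
Visit 0, enqueue []

BFS order: [7, 1, 3, 5, 6, 2, 4, 0]


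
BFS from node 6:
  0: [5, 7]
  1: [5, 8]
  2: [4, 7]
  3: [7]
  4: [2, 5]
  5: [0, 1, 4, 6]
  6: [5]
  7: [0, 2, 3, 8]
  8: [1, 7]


Visit 6, enqueue [5]
Visit 5, enqueue [0, 1, 4]
Visit 0, enqueue [7]
Visit 1, enqueue [8]
Visit 4, enqueue [2]
Visit 7, enqueue [3]
Visit 8, enqueue []
Visit 2, enqueue []
Visit 3, enqueue []

BFS order: [6, 5, 0, 1, 4, 7, 8, 2, 3]


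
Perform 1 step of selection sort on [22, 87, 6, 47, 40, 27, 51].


Initial: [22, 87, 6, 47, 40, 27, 51]
Step 1: min=6 at 2
  Swap: [6, 87, 22, 47, 40, 27, 51]

After 1 step: [6, 87, 22, 47, 40, 27, 51]


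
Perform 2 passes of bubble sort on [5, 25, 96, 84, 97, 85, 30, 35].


Initial: [5, 25, 96, 84, 97, 85, 30, 35]
Pass 1: [5, 25, 84, 96, 85, 30, 35, 97] (4 swaps)
Pass 2: [5, 25, 84, 85, 30, 35, 96, 97] (3 swaps)

After 2 passes: [5, 25, 84, 85, 30, 35, 96, 97]


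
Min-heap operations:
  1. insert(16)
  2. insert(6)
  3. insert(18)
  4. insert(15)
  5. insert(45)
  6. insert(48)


insert(16) -> [16]
insert(6) -> [6, 16]
insert(18) -> [6, 16, 18]
insert(15) -> [6, 15, 18, 16]
insert(45) -> [6, 15, 18, 16, 45]
insert(48) -> [6, 15, 18, 16, 45, 48]

Final heap: [6, 15, 18, 16, 45, 48]


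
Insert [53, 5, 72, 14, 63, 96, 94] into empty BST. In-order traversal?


Insert 53: root
Insert 5: L from 53
Insert 72: R from 53
Insert 14: L from 53 -> R from 5
Insert 63: R from 53 -> L from 72
Insert 96: R from 53 -> R from 72
Insert 94: R from 53 -> R from 72 -> L from 96

In-order: [5, 14, 53, 63, 72, 94, 96]


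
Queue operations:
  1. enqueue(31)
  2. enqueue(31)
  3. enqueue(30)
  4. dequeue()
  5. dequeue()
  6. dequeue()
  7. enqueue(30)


enqueue(31) -> [31]
enqueue(31) -> [31, 31]
enqueue(30) -> [31, 31, 30]
dequeue()->31, [31, 30]
dequeue()->31, [30]
dequeue()->30, []
enqueue(30) -> [30]

Final queue: [30]


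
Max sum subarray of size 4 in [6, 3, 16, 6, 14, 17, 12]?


[0:4]: 31
[1:5]: 39
[2:6]: 53
[3:7]: 49

Max: 53 at [2:6]


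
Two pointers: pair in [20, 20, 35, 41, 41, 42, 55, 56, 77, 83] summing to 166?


lo=0(20)+hi=9(83)=103
lo=1(20)+hi=9(83)=103
lo=2(35)+hi=9(83)=118
lo=3(41)+hi=9(83)=124
lo=4(41)+hi=9(83)=124
lo=5(42)+hi=9(83)=125
lo=6(55)+hi=9(83)=138
lo=7(56)+hi=9(83)=139
lo=8(77)+hi=9(83)=160

No pair found


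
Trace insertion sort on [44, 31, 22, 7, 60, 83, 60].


Initial: [44, 31, 22, 7, 60, 83, 60]
Insert 31: [31, 44, 22, 7, 60, 83, 60]
Insert 22: [22, 31, 44, 7, 60, 83, 60]
Insert 7: [7, 22, 31, 44, 60, 83, 60]
Insert 60: [7, 22, 31, 44, 60, 83, 60]
Insert 83: [7, 22, 31, 44, 60, 83, 60]
Insert 60: [7, 22, 31, 44, 60, 60, 83]

Sorted: [7, 22, 31, 44, 60, 60, 83]


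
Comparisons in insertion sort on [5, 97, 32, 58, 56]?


Algorithm: insertion sort
Input: [5, 97, 32, 58, 56]
Sorted: [5, 32, 56, 58, 97]

8


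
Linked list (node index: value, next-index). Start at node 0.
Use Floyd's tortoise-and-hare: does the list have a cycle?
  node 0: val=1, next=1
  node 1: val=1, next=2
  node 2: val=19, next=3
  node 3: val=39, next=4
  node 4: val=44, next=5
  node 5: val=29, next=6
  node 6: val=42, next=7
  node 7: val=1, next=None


Floyd's tortoise (slow, +1) and hare (fast, +2):
  init: slow=0, fast=0
  step 1: slow=1, fast=2
  step 2: slow=2, fast=4
  step 3: slow=3, fast=6
  step 4: fast 6->7->None, no cycle

Cycle: no


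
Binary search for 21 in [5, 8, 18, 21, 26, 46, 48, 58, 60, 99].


Step 1: lo=0, hi=9, mid=4, val=26
Step 2: lo=0, hi=3, mid=1, val=8
Step 3: lo=2, hi=3, mid=2, val=18
Step 4: lo=3, hi=3, mid=3, val=21

Found at index 3


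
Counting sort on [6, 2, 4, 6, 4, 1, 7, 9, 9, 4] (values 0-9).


Input: [6, 2, 4, 6, 4, 1, 7, 9, 9, 4]
Counts: [0, 1, 1, 0, 3, 0, 2, 1, 0, 2]

Sorted: [1, 2, 4, 4, 4, 6, 6, 7, 9, 9]


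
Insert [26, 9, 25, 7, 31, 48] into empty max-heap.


Insert 26: [26]
Insert 9: [26, 9]
Insert 25: [26, 9, 25]
Insert 7: [26, 9, 25, 7]
Insert 31: [31, 26, 25, 7, 9]
Insert 48: [48, 26, 31, 7, 9, 25]

Final heap: [48, 26, 31, 7, 9, 25]


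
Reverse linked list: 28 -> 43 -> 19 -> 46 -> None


Step 1: curr=28, set curr.next=prev(None) | reversed so far: 28
Step 2: curr=43, set curr.next=prev(28) | reversed so far: 43 -> 28
Step 3: curr=19, set curr.next=prev(43) | reversed so far: 19 -> 43 -> 28
Step 4: curr=46, set curr.next=prev(19) | reversed so far: 46 -> 19 -> 43 -> 28

46 -> 19 -> 43 -> 28 -> None


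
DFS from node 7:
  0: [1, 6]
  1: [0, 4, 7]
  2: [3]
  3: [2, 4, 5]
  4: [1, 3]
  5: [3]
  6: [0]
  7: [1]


Visit 7, push [1]
Visit 1, push [4, 0]
Visit 0, push [6]
Visit 6, push []
Visit 4, push [3]
Visit 3, push [5, 2]
Visit 2, push []
Visit 5, push []

DFS order: [7, 1, 0, 6, 4, 3, 2, 5]


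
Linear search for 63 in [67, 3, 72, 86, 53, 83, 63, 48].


i=0: 67!=63
i=1: 3!=63
i=2: 72!=63
i=3: 86!=63
i=4: 53!=63
i=5: 83!=63
i=6: 63==63 found!

Found at 6, 7 comps


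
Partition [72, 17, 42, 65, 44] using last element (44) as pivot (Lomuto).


Pivot: 44
  17 <= 44: swap -> [17, 72, 42, 65, 44]
  42 <= 44: swap -> [17, 42, 72, 65, 44]
Place pivot at 2: [17, 42, 44, 65, 72]

Partitioned: [17, 42, 44, 65, 72]


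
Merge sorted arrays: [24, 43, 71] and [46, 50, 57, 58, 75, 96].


Take 24 from A
Take 43 from A
Take 46 from B
Take 50 from B
Take 57 from B
Take 58 from B
Take 71 from A

Merged: [24, 43, 46, 50, 57, 58, 71, 75, 96]


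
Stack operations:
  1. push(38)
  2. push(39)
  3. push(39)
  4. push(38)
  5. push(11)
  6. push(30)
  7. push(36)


push(38) -> [38]
push(39) -> [38, 39]
push(39) -> [38, 39, 39]
push(38) -> [38, 39, 39, 38]
push(11) -> [38, 39, 39, 38, 11]
push(30) -> [38, 39, 39, 38, 11, 30]
push(36) -> [38, 39, 39, 38, 11, 30, 36]

Final stack: [38, 39, 39, 38, 11, 30, 36]


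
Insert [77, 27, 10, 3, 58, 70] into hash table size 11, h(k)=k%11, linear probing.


Insert 77: h=0 -> slot 0
Insert 27: h=5 -> slot 5
Insert 10: h=10 -> slot 10
Insert 3: h=3 -> slot 3
Insert 58: h=3, 1 probes -> slot 4
Insert 70: h=4, 2 probes -> slot 6

Table: [77, None, None, 3, 58, 27, 70, None, None, None, 10]


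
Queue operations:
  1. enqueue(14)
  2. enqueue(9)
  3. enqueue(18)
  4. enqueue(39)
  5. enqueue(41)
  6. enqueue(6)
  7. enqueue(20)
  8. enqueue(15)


enqueue(14) -> [14]
enqueue(9) -> [14, 9]
enqueue(18) -> [14, 9, 18]
enqueue(39) -> [14, 9, 18, 39]
enqueue(41) -> [14, 9, 18, 39, 41]
enqueue(6) -> [14, 9, 18, 39, 41, 6]
enqueue(20) -> [14, 9, 18, 39, 41, 6, 20]
enqueue(15) -> [14, 9, 18, 39, 41, 6, 20, 15]

Final queue: [14, 9, 18, 39, 41, 6, 20, 15]


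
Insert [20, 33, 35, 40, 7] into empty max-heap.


Insert 20: [20]
Insert 33: [33, 20]
Insert 35: [35, 20, 33]
Insert 40: [40, 35, 33, 20]
Insert 7: [40, 35, 33, 20, 7]

Final heap: [40, 35, 33, 20, 7]


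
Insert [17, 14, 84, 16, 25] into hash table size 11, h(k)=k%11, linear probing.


Insert 17: h=6 -> slot 6
Insert 14: h=3 -> slot 3
Insert 84: h=7 -> slot 7
Insert 16: h=5 -> slot 5
Insert 25: h=3, 1 probes -> slot 4

Table: [None, None, None, 14, 25, 16, 17, 84, None, None, None]


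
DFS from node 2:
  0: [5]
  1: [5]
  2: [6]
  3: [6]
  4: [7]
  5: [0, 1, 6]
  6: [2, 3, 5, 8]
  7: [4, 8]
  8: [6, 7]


Visit 2, push [6]
Visit 6, push [8, 5, 3]
Visit 3, push []
Visit 5, push [1, 0]
Visit 0, push []
Visit 1, push []
Visit 8, push [7]
Visit 7, push [4]
Visit 4, push []

DFS order: [2, 6, 3, 5, 0, 1, 8, 7, 4]


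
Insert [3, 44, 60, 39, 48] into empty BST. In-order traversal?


Insert 3: root
Insert 44: R from 3
Insert 60: R from 3 -> R from 44
Insert 39: R from 3 -> L from 44
Insert 48: R from 3 -> R from 44 -> L from 60

In-order: [3, 39, 44, 48, 60]


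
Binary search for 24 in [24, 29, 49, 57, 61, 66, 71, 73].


Step 1: lo=0, hi=7, mid=3, val=57
Step 2: lo=0, hi=2, mid=1, val=29
Step 3: lo=0, hi=0, mid=0, val=24

Found at index 0


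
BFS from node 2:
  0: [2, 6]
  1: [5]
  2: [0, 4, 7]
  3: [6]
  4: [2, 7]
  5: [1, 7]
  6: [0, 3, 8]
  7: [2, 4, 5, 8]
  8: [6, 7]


Visit 2, enqueue [0, 4, 7]
Visit 0, enqueue [6]
Visit 4, enqueue []
Visit 7, enqueue [5, 8]
Visit 6, enqueue [3]
Visit 5, enqueue [1]
Visit 8, enqueue []
Visit 3, enqueue []
Visit 1, enqueue []

BFS order: [2, 0, 4, 7, 6, 5, 8, 3, 1]


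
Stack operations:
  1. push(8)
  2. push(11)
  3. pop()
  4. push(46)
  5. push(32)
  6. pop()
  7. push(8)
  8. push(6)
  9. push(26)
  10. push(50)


push(8) -> [8]
push(11) -> [8, 11]
pop()->11, [8]
push(46) -> [8, 46]
push(32) -> [8, 46, 32]
pop()->32, [8, 46]
push(8) -> [8, 46, 8]
push(6) -> [8, 46, 8, 6]
push(26) -> [8, 46, 8, 6, 26]
push(50) -> [8, 46, 8, 6, 26, 50]

Final stack: [8, 46, 8, 6, 26, 50]


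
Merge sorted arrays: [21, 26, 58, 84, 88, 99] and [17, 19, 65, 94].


Take 17 from B
Take 19 from B
Take 21 from A
Take 26 from A
Take 58 from A
Take 65 from B
Take 84 from A
Take 88 from A
Take 94 from B

Merged: [17, 19, 21, 26, 58, 65, 84, 88, 94, 99]


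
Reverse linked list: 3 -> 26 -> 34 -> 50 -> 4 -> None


Step 1: curr=3, set curr.next=prev(None) | reversed so far: 3
Step 2: curr=26, set curr.next=prev(3) | reversed so far: 26 -> 3
Step 3: curr=34, set curr.next=prev(26) | reversed so far: 34 -> 26 -> 3
Step 4: curr=50, set curr.next=prev(34) | reversed so far: 50 -> 34 -> 26 -> 3
Step 5: curr=4, set curr.next=prev(50) | reversed so far: 4 -> 50 -> 34 -> 26 -> 3

4 -> 50 -> 34 -> 26 -> 3 -> None


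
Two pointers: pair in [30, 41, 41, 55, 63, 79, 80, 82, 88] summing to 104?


lo=0(30)+hi=8(88)=118
lo=0(30)+hi=7(82)=112
lo=0(30)+hi=6(80)=110
lo=0(30)+hi=5(79)=109
lo=0(30)+hi=4(63)=93
lo=1(41)+hi=4(63)=104

Yes: 41+63=104


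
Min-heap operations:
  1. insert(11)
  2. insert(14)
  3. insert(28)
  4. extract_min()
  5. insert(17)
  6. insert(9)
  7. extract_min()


insert(11) -> [11]
insert(14) -> [11, 14]
insert(28) -> [11, 14, 28]
extract_min()->11, [14, 28]
insert(17) -> [14, 28, 17]
insert(9) -> [9, 14, 17, 28]
extract_min()->9, [14, 28, 17]

Final heap: [14, 28, 17]


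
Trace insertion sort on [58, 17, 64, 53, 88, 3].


Initial: [58, 17, 64, 53, 88, 3]
Insert 17: [17, 58, 64, 53, 88, 3]
Insert 64: [17, 58, 64, 53, 88, 3]
Insert 53: [17, 53, 58, 64, 88, 3]
Insert 88: [17, 53, 58, 64, 88, 3]
Insert 3: [3, 17, 53, 58, 64, 88]

Sorted: [3, 17, 53, 58, 64, 88]


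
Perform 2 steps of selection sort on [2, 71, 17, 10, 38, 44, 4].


Initial: [2, 71, 17, 10, 38, 44, 4]
Step 1: min=2 at 0
  Swap: [2, 71, 17, 10, 38, 44, 4]
Step 2: min=4 at 6
  Swap: [2, 4, 17, 10, 38, 44, 71]

After 2 steps: [2, 4, 17, 10, 38, 44, 71]


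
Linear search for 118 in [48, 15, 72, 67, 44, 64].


i=0: 48!=118
i=1: 15!=118
i=2: 72!=118
i=3: 67!=118
i=4: 44!=118
i=5: 64!=118

Not found, 6 comps


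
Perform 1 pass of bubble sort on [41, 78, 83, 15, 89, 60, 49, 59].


Initial: [41, 78, 83, 15, 89, 60, 49, 59]
Pass 1: [41, 78, 15, 83, 60, 49, 59, 89] (4 swaps)

After 1 pass: [41, 78, 15, 83, 60, 49, 59, 89]


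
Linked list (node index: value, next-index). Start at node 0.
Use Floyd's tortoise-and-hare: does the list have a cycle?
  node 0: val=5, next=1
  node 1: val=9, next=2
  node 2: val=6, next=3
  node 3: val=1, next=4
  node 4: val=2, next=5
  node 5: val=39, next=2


Floyd's tortoise (slow, +1) and hare (fast, +2):
  init: slow=0, fast=0
  step 1: slow=1, fast=2
  step 2: slow=2, fast=4
  step 3: slow=3, fast=2
  step 4: slow=4, fast=4
  slow == fast at node 4: cycle detected

Cycle: yes


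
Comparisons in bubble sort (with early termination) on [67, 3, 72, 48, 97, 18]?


Algorithm: bubble sort (with early termination)
Input: [67, 3, 72, 48, 97, 18]
Sorted: [3, 18, 48, 67, 72, 97]

15


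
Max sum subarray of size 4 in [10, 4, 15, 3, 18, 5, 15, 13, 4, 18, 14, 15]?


[0:4]: 32
[1:5]: 40
[2:6]: 41
[3:7]: 41
[4:8]: 51
[5:9]: 37
[6:10]: 50
[7:11]: 49
[8:12]: 51

Max: 51 at [4:8]


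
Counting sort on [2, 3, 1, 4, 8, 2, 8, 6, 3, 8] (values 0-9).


Input: [2, 3, 1, 4, 8, 2, 8, 6, 3, 8]
Counts: [0, 1, 2, 2, 1, 0, 1, 0, 3, 0]

Sorted: [1, 2, 2, 3, 3, 4, 6, 8, 8, 8]
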